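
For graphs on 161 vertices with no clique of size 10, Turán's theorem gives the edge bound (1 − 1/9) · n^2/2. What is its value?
Turán density bound = (8/9) · 161^2/2 = 103684/9 ≈ 11520.4444

Turán's theorem: ex(n, K_{r+1}) is achieved by the complete r-partite Turán graph T(n, r) with parts as balanced as possible, and is at most (1 − 1/r) · n^2/2. For r = 9, n = 161: the density bound is (8/9) · 25921/2 = 103684/9 ≈ 11520.4444. The integer-valued extremum is e(T(161, 9)) = 11520, which is strictly less than the density bound 103684/9 since 9 ∤ 161 (the parts of T(161, 9) cannot all be equal).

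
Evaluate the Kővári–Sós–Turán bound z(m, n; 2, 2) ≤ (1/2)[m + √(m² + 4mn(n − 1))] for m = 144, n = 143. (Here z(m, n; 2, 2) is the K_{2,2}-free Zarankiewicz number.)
z(144, 143; 2, 2) ≤ (1/2)[144 + √(144² + 4·144·143·142)] = (1/2)[144 + √11716992] = 1783.5046

Kővári–Sós–Turán: let r_1, ..., r_144 be the row sums and z = Σ r_i the total number of 1s. Each pair of columns can share at most one row with both entries 1 (else a 2×2 all-ones block appears), so Σ_i C(r_i, 2) ≤ C(143, 2) = 10153. By convexity Σ_i C(r_i, 2) ≥ 144·C(z/144, 2) = z(z − 144)/(2·144), giving z² − 144z − 144·143·142 ≤ 0 and hence z ≤ (1/2)[144 + √(20736 + 4·2924064)] = (1/2)[144 + √11716992] ≈ (1/2)(144 + 3423.0092) = 1783.5046.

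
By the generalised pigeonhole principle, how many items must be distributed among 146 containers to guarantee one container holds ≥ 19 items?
n = (19 − 1)·146 + 1 = 2629

By the generalised pigeonhole principle, to guarantee some box contains ≥ r objects we need more than (r − 1) · k objects total. Threshold: n = (r − 1) · k + 1. With r = 19 and k = 146: n = 18 · 146 + 1 = 2628 + 1 = 2629. For n = 2628 = 18 · 146, we can put exactly 18 objects in every box, avoiding 19 in any single one — so 2629 is tight.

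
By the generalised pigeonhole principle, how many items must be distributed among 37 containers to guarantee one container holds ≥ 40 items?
n = (40 − 1)·37 + 1 = 1444

By the generalised pigeonhole principle, to guarantee some box contains ≥ r objects we need more than (r − 1) · k objects total. Threshold: n = (r − 1) · k + 1. With r = 40 and k = 37: n = 39 · 37 + 1 = 1443 + 1 = 1444. For n = 1443 = 39 · 37, we can put exactly 39 objects in every box, avoiding 40 in any single one — so 1444 is tight.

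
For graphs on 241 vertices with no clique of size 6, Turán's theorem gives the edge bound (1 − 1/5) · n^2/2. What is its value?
Turán density bound = (4/5) · 241^2/2 = 116162/5 ≈ 23232.4

Turán's theorem: ex(n, K_{r+1}) is achieved by the complete r-partite Turán graph T(n, r) with parts as balanced as possible, and is at most (1 − 1/r) · n^2/2. For r = 5, n = 241: the density bound is (4/5) · 58081/2 = 116162/5 ≈ 23232.4. The integer-valued extremum is e(T(241, 5)) = 23232, which is strictly less than the density bound 116162/5 since 5 ∤ 241 (the parts of T(241, 5) cannot all be equal).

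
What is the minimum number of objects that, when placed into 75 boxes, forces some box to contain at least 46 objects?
n = (46 − 1)·75 + 1 = 3376

By the generalised pigeonhole principle, to guarantee some box contains ≥ r objects we need more than (r − 1) · k objects total. Threshold: n = (r − 1) · k + 1. With r = 46 and k = 75: n = 45 · 75 + 1 = 3375 + 1 = 3376. For n = 3375 = 45 · 75, we can put exactly 45 objects in every box, avoiding 46 in any single one — so 3376 is tight.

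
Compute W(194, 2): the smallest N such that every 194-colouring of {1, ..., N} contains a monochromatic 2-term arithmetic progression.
W(194, 2) = 194 + 1 = 195

A 2-term AP is any pair of integers, so a monochromatic 2-AP exists iff some colour is used at least twice. With 194 colours, the colouring i ↦ i on {1, ..., 194} uses each colour once, avoiding any monochromatic pair, so W(194, 2) > 194. For {1, ..., 195}, pigeonhole forces two integers of the same colour, which form a monochromatic 2-AP. Hence W(194, 2) = 195.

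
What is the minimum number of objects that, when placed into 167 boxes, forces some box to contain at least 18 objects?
n = (18 − 1)·167 + 1 = 2840

By the generalised pigeonhole principle, to guarantee some box contains ≥ r objects we need more than (r − 1) · k objects total. Threshold: n = (r − 1) · k + 1. With r = 18 and k = 167: n = 17 · 167 + 1 = 2839 + 1 = 2840. For n = 2839 = 17 · 167, we can put exactly 17 objects in every box, avoiding 18 in any single one — so 2840 is tight.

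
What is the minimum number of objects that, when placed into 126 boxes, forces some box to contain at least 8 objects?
n = (8 − 1)·126 + 1 = 883

By the generalised pigeonhole principle, to guarantee some box contains ≥ r objects we need more than (r − 1) · k objects total. Threshold: n = (r − 1) · k + 1. With r = 8 and k = 126: n = 7 · 126 + 1 = 882 + 1 = 883. For n = 882 = 7 · 126, we can put exactly 7 objects in every box, avoiding 8 in any single one — so 883 is tight.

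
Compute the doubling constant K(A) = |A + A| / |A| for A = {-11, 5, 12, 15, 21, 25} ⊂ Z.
K = |A + A| / |A| = 19/6

Enumerate A + A = {a + b : a, b ∈ A}. With |A| = 6, there are |A|^2 = 36 ordered sum pairs; collecting distinct values, A + A = {-22, -6, 1, 4, 10, 14, 17, 20, 24, 26, 27, 30, 33, 36, 37, 40, 42, 46, 50}, so |A + A| = 19. Thus K = 19/6. For comparison, the minimum possible |A + A| over all 6-element sets is 2·6 − 1 = 11 (so min K = 11/6), attained only by arithmetic progressions.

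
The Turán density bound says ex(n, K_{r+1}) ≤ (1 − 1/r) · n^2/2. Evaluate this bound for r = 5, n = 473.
Turán density bound = (4/5) · 473^2/2 = 447458/5 ≈ 89491.6

Turán's theorem: ex(n, K_{r+1}) is achieved by the complete r-partite Turán graph T(n, r) with parts as balanced as possible, and is at most (1 − 1/r) · n^2/2. For r = 5, n = 473: the density bound is (4/5) · 223729/2 = 447458/5 ≈ 89491.6. The integer-valued extremum is e(T(473, 5)) = 89491, which is strictly less than the density bound 447458/5 since 5 ∤ 473 (the parts of T(473, 5) cannot all be equal).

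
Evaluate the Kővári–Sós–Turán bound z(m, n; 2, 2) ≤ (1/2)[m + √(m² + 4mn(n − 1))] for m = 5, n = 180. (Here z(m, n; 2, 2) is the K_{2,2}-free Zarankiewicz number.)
z(5, 180; 2, 2) ≤ (1/2)[5 + √(5² + 4·5·180·179)] = (1/2)[5 + √644425] = 403.8804

Kővári–Sós–Turán: let r_1, ..., r_5 be the row sums and z = Σ r_i the total number of 1s. Each pair of columns can share at most one row with both entries 1 (else a 2×2 all-ones block appears), so Σ_i C(r_i, 2) ≤ C(180, 2) = 16110. By convexity Σ_i C(r_i, 2) ≥ 5·C(z/5, 2) = z(z − 5)/(2·5), giving z² − 5z − 5·180·179 ≤ 0 and hence z ≤ (1/2)[5 + √(25 + 4·161100)] = (1/2)[5 + √644425] ≈ (1/2)(5 + 802.7609) = 403.8804.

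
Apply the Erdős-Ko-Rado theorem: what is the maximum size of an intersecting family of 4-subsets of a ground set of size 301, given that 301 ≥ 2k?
max |F| = C(300, 3) = 4455100

Erdős-Ko-Rado (1961): when n ≥ 2k, max |F| = C(n−1, k−1). The bound is attained by the star {A : i ∈ A} for any fixed i ∈ [n]. Here C(301−1, 4−1) = C(300, 3) = 4455100.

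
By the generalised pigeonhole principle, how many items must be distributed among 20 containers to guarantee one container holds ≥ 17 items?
n = (17 − 1)·20 + 1 = 321

By the generalised pigeonhole principle, to guarantee some box contains ≥ r objects we need more than (r − 1) · k objects total. Threshold: n = (r − 1) · k + 1. With r = 17 and k = 20: n = 16 · 20 + 1 = 320 + 1 = 321. For n = 320 = 16 · 20, we can put exactly 16 objects in every box, avoiding 17 in any single one — so 321 is tight.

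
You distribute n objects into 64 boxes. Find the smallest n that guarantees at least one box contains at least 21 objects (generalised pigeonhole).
n = (21 − 1)·64 + 1 = 1281

By the generalised pigeonhole principle, to guarantee some box contains ≥ r objects we need more than (r − 1) · k objects total. Threshold: n = (r − 1) · k + 1. With r = 21 and k = 64: n = 20 · 64 + 1 = 1280 + 1 = 1281. For n = 1280 = 20 · 64, we can put exactly 20 objects in every box, avoiding 21 in any single one — so 1281 is tight.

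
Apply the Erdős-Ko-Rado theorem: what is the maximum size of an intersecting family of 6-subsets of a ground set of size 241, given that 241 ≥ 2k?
max |F| = C(240, 5) = 6363048048

Erdős-Ko-Rado (1961): when n ≥ 2k, max |F| = C(n−1, k−1). The bound is attained by the star {A : i ∈ A} for any fixed i ∈ [n]. Here C(241−1, 6−1) = C(240, 5) = 6363048048.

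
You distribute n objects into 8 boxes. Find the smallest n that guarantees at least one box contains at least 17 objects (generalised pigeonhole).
n = (17 − 1)·8 + 1 = 129

By the generalised pigeonhole principle, to guarantee some box contains ≥ r objects we need more than (r − 1) · k objects total. Threshold: n = (r − 1) · k + 1. With r = 17 and k = 8: n = 16 · 8 + 1 = 128 + 1 = 129. For n = 128 = 16 · 8, we can put exactly 16 objects in every box, avoiding 17 in any single one — so 129 is tight.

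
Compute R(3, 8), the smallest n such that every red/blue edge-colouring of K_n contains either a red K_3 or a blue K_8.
R(3, 8) = 28

Lower bound: an explicit 2-colouring of K_{27} (typically a Paley-type or other structured construction) avoids a red K_3 and a blue K_8, showing R(3, 8) > 27.
Upper bound: the simple Erdős–Szekeres recurrence only gives R(3, 8) ≤ 31; the tight bound R(3, 8) ≤ 28 requires a sharper case analysis (or computer search) of 2-colourings of K_{28}.
Hence R(3, 8) = 28.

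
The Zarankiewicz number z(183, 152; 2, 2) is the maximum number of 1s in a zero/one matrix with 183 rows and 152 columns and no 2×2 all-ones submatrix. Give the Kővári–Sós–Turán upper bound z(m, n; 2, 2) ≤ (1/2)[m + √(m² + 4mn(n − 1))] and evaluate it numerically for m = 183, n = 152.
z(183, 152; 2, 2) ≤ (1/2)[183 + √(183² + 4·183·152·151)] = (1/2)[183 + √16834353] = 2142.9844

Kővári–Sós–Turán: let r_1, ..., r_183 be the row sums and z = Σ r_i the total number of 1s. Each pair of columns can share at most one row with both entries 1 (else a 2×2 all-ones block appears), so Σ_i C(r_i, 2) ≤ C(152, 2) = 11476. By convexity Σ_i C(r_i, 2) ≥ 183·C(z/183, 2) = z(z − 183)/(2·183), giving z² − 183z − 183·152·151 ≤ 0 and hence z ≤ (1/2)[183 + √(33489 + 4·4200216)] = (1/2)[183 + √16834353] ≈ (1/2)(183 + 4102.9688) = 2142.9844.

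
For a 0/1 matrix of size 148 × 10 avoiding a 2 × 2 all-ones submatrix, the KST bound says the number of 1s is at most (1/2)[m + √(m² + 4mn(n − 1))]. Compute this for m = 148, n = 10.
z(148, 10; 2, 2) ≤ (1/2)[148 + √(148² + 4·148·10·9)] = (1/2)[148 + √75184] = 211.0985

Kővári–Sós–Turán: let r_1, ..., r_148 be the row sums and z = Σ r_i the total number of 1s. Each pair of columns can share at most one row with both entries 1 (else a 2×2 all-ones block appears), so Σ_i C(r_i, 2) ≤ C(10, 2) = 45. By convexity Σ_i C(r_i, 2) ≥ 148·C(z/148, 2) = z(z − 148)/(2·148), giving z² − 148z − 148·10·9 ≤ 0 and hence z ≤ (1/2)[148 + √(21904 + 4·13320)] = (1/2)[148 + √75184] ≈ (1/2)(148 + 274.197) = 211.0985.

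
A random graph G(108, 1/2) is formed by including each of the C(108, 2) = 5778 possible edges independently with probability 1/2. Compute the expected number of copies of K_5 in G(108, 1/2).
E[# K_5] = C(108, 5) · (1/2)^C(5, 2) = 111469176 / 2^10 = 13933647/128 = 108856.6171875

For each 5-subset S of vertices (there are C(108, 5) = 111469176 such S), let X_S = 1 if S induces a K_5 (all C(5, 2) = 10 edges present). Then P(X_S = 1) = (1/2)^10 = 1/1024. By linearity of expectation, E[# K_5] = C(108, 5) · (1/2)^10 = 111469176 / 1024 = 13933647/128 = 108856.6171875.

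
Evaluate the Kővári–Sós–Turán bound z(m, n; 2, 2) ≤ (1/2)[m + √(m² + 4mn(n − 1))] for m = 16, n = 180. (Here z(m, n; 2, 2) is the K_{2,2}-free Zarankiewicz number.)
z(16, 180; 2, 2) ≤ (1/2)[16 + √(16² + 4·16·180·179)] = (1/2)[16 + √2062336] = 726.0418

Kővári–Sós–Turán: let r_1, ..., r_16 be the row sums and z = Σ r_i the total number of 1s. Each pair of columns can share at most one row with both entries 1 (else a 2×2 all-ones block appears), so Σ_i C(r_i, 2) ≤ C(180, 2) = 16110. By convexity Σ_i C(r_i, 2) ≥ 16·C(z/16, 2) = z(z − 16)/(2·16), giving z² − 16z − 16·180·179 ≤ 0 and hence z ≤ (1/2)[16 + √(256 + 4·515520)] = (1/2)[16 + √2062336] ≈ (1/2)(16 + 1436.0836) = 726.0418.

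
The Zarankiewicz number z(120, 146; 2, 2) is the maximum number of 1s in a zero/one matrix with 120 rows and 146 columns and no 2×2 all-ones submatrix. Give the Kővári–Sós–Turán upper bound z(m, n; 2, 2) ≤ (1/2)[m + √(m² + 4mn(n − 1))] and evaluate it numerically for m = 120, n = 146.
z(120, 146; 2, 2) ≤ (1/2)[120 + √(120² + 4·120·146·145)] = (1/2)[120 + √10176000] = 1654.9922

Kővári–Sós–Turán: let r_1, ..., r_120 be the row sums and z = Σ r_i the total number of 1s. Each pair of columns can share at most one row with both entries 1 (else a 2×2 all-ones block appears), so Σ_i C(r_i, 2) ≤ C(146, 2) = 10585. By convexity Σ_i C(r_i, 2) ≥ 120·C(z/120, 2) = z(z − 120)/(2·120), giving z² − 120z − 120·146·145 ≤ 0 and hence z ≤ (1/2)[120 + √(14400 + 4·2540400)] = (1/2)[120 + √10176000] ≈ (1/2)(120 + 3189.9843) = 1654.9922.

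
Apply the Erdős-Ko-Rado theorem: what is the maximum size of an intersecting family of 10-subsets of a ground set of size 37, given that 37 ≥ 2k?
max |F| = C(36, 9) = 94143280

Erdős-Ko-Rado (1961): when n ≥ 2k, max |F| = C(n−1, k−1). The bound is attained by the star {A : i ∈ A} for any fixed i ∈ [n]. Here C(37−1, 10−1) = C(36, 9) = 94143280.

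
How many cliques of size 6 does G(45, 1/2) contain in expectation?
E[# K_6] = C(45, 6) · (1/2)^C(6, 2) = 8145060 / 2^15 = 2036265/8192 ≈ 248.567505

For each 6-subset S of vertices (there are C(45, 6) = 8145060 such S), let X_S = 1 if S induces a K_6 (all C(6, 2) = 15 edges present). Then P(X_S = 1) = (1/2)^15 = 1/32768. By linearity of expectation, E[# K_6] = C(45, 6) · (1/2)^15 = 8145060 / 32768 = 2036265/8192 ≈ 248.567505.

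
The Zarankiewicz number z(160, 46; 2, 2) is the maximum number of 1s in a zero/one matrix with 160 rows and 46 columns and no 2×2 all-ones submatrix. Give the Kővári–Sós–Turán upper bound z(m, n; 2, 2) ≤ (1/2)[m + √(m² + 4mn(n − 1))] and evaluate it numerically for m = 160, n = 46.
z(160, 46; 2, 2) ≤ (1/2)[160 + √(160² + 4·160·46·45)] = (1/2)[160 + √1350400] = 661.0336

Kővári–Sós–Turán: let r_1, ..., r_160 be the row sums and z = Σ r_i the total number of 1s. Each pair of columns can share at most one row with both entries 1 (else a 2×2 all-ones block appears), so Σ_i C(r_i, 2) ≤ C(46, 2) = 1035. By convexity Σ_i C(r_i, 2) ≥ 160·C(z/160, 2) = z(z − 160)/(2·160), giving z² − 160z − 160·46·45 ≤ 0 and hence z ≤ (1/2)[160 + √(25600 + 4·331200)] = (1/2)[160 + √1350400] ≈ (1/2)(160 + 1162.0671) = 661.0336.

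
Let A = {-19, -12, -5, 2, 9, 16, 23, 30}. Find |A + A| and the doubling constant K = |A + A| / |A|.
K = |A + A| / |A| = 15/8

Enumerate A + A = {a + b : a, b ∈ A}. With |A| = 8, there are |A|^2 = 64 ordered sum pairs; collecting distinct values, A + A = {-38, -31, -24, -17, -10, -3, 4, 11, 18, 25, 32, 39, 46, 53, 60}, so |A + A| = 15. Thus K = 15/8. Here |A + A| = 2|A| − 1 = 15, the minimum possible — so K = 15/8 is minimal, which holds iff A is an arithmetic progression.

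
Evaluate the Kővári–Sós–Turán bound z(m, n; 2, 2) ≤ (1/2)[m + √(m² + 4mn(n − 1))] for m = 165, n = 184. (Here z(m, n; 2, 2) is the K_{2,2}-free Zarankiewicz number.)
z(165, 184; 2, 2) ≤ (1/2)[165 + √(165² + 4·165·184·183)] = (1/2)[165 + √22250745] = 2441.0348

Kővári–Sós–Turán: let r_1, ..., r_165 be the row sums and z = Σ r_i the total number of 1s. Each pair of columns can share at most one row with both entries 1 (else a 2×2 all-ones block appears), so Σ_i C(r_i, 2) ≤ C(184, 2) = 16836. By convexity Σ_i C(r_i, 2) ≥ 165·C(z/165, 2) = z(z − 165)/(2·165), giving z² − 165z − 165·184·183 ≤ 0 and hence z ≤ (1/2)[165 + √(27225 + 4·5555880)] = (1/2)[165 + √22250745] ≈ (1/2)(165 + 4717.0695) = 2441.0348.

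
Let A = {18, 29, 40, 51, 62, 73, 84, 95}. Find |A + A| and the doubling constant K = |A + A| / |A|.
K = |A + A| / |A| = 15/8

Enumerate A + A = {a + b : a, b ∈ A}. With |A| = 8, there are |A|^2 = 64 ordered sum pairs; collecting distinct values, A + A = {36, 47, 58, 69, 80, 91, 102, 113, 124, 135, 146, 157, 168, 179, 190}, so |A + A| = 15. Thus K = 15/8. Here |A + A| = 2|A| − 1 = 15, the minimum possible — so K = 15/8 is minimal, which holds iff A is an arithmetic progression.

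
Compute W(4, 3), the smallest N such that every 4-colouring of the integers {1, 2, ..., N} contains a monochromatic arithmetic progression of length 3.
W(4, 3) = 76

W(4, 3) = 76. The lower bound W(4, 3) > 75 comes from an explicit good 4-colouring of [1, 75]; the upper bound W(4, 3) ≤ 76 was verified by exhaustive search over 4-colourings of [1, 76].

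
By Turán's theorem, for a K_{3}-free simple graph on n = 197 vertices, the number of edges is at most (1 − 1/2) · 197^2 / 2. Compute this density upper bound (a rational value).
Turán density bound = (1/2) · 197^2/2 = 38809/4 ≈ 9702.25

Turán's theorem: ex(n, K_{r+1}) is achieved by the complete r-partite Turán graph T(n, r) with parts as balanced as possible, and is at most (1 − 1/r) · n^2/2. For r = 2, n = 197: the density bound is (1/2) · 38809/2 = 38809/4 ≈ 9702.25. The integer-valued extremum is e(T(197, 2)) = 9702, which is strictly less than the density bound 38809/4 since 2 ∤ 197 (the parts of T(197, 2) cannot all be equal).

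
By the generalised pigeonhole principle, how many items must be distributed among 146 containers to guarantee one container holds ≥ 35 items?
n = (35 − 1)·146 + 1 = 4965

By the generalised pigeonhole principle, to guarantee some box contains ≥ r objects we need more than (r − 1) · k objects total. Threshold: n = (r − 1) · k + 1. With r = 35 and k = 146: n = 34 · 146 + 1 = 4964 + 1 = 4965. For n = 4964 = 34 · 146, we can put exactly 34 objects in every box, avoiding 35 in any single one — so 4965 is tight.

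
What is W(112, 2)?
W(112, 2) = 112 + 1 = 113

A 2-term AP is any pair of integers, so a monochromatic 2-AP exists iff some colour is used at least twice. With 112 colours, the colouring i ↦ i on {1, ..., 112} uses each colour once, avoiding any monochromatic pair, so W(112, 2) > 112. For {1, ..., 113}, pigeonhole forces two integers of the same colour, which form a monochromatic 2-AP. Hence W(112, 2) = 113.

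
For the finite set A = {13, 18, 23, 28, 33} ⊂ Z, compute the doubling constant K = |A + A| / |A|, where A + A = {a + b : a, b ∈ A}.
K = |A + A| / |A| = 9/5

Enumerate A + A = {a + b : a, b ∈ A}. With |A| = 5, there are |A|^2 = 25 ordered sum pairs; collecting distinct values, A + A = {26, 31, 36, 41, 46, 51, 56, 61, 66}, so |A + A| = 9. Thus K = 9/5. Here |A + A| = 2|A| − 1 = 9, the minimum possible — so K = 9/5 is minimal, which holds iff A is an arithmetic progression.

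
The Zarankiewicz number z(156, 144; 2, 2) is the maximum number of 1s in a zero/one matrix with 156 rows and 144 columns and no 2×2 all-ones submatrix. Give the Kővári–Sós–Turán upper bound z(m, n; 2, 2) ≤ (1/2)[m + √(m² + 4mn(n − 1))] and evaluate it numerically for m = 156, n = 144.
z(156, 144; 2, 2) ≤ (1/2)[156 + √(156² + 4·156·144·143)] = (1/2)[156 + √12873744] = 1872

Kővári–Sós–Turán: let r_1, ..., r_156 be the row sums and z = Σ r_i the total number of 1s. Each pair of columns can share at most one row with both entries 1 (else a 2×2 all-ones block appears), so Σ_i C(r_i, 2) ≤ C(144, 2) = 10296. By convexity Σ_i C(r_i, 2) ≥ 156·C(z/156, 2) = z(z − 156)/(2·156), giving z² − 156z − 156·144·143 ≤ 0 and hence z ≤ (1/2)[156 + √(24336 + 4·3212352)] = (1/2)[156 + √12873744] ≈ (1/2)(156 + 3588) = 1872.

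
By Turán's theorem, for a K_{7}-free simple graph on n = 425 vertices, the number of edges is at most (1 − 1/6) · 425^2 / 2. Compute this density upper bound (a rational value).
Turán density bound = (5/6) · 425^2/2 = 903125/12 ≈ 75260.4167

Turán's theorem: ex(n, K_{r+1}) is achieved by the complete r-partite Turán graph T(n, r) with parts as balanced as possible, and is at most (1 − 1/r) · n^2/2. For r = 6, n = 425: the density bound is (5/6) · 180625/2 = 903125/12 ≈ 75260.4167. The integer-valued extremum is e(T(425, 6)) = 75260, which is strictly less than the density bound 903125/12 since 6 ∤ 425 (the parts of T(425, 6) cannot all be equal).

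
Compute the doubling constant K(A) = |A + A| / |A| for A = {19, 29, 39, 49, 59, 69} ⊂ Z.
K = |A + A| / |A| = 11/6

Enumerate A + A = {a + b : a, b ∈ A}. With |A| = 6, there are |A|^2 = 36 ordered sum pairs; collecting distinct values, A + A = {38, 48, 58, 68, 78, 88, 98, 108, 118, 128, 138}, so |A + A| = 11. Thus K = 11/6. Here |A + A| = 2|A| − 1 = 11, the minimum possible — so K = 11/6 is minimal, which holds iff A is an arithmetic progression.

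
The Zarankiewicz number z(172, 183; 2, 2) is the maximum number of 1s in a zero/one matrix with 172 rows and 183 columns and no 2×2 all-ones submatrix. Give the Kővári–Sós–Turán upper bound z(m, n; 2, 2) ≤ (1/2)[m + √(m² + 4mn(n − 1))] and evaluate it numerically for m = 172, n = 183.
z(172, 183; 2, 2) ≤ (1/2)[172 + √(172² + 4·172·183·182)] = (1/2)[172 + √22944112] = 2481.0006

Kővári–Sós–Turán: let r_1, ..., r_172 be the row sums and z = Σ r_i the total number of 1s. Each pair of columns can share at most one row with both entries 1 (else a 2×2 all-ones block appears), so Σ_i C(r_i, 2) ≤ C(183, 2) = 16653. By convexity Σ_i C(r_i, 2) ≥ 172·C(z/172, 2) = z(z − 172)/(2·172), giving z² − 172z − 172·183·182 ≤ 0 and hence z ≤ (1/2)[172 + √(29584 + 4·5728632)] = (1/2)[172 + √22944112] ≈ (1/2)(172 + 4790.0013) = 2481.0006.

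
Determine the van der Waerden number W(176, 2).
W(176, 2) = 176 + 1 = 177

A 2-term AP is any pair of integers, so a monochromatic 2-AP exists iff some colour is used at least twice. With 176 colours, the colouring i ↦ i on {1, ..., 176} uses each colour once, avoiding any monochromatic pair, so W(176, 2) > 176. For {1, ..., 177}, pigeonhole forces two integers of the same colour, which form a monochromatic 2-AP. Hence W(176, 2) = 177.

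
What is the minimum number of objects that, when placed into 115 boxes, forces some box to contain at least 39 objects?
n = (39 − 1)·115 + 1 = 4371

By the generalised pigeonhole principle, to guarantee some box contains ≥ r objects we need more than (r − 1) · k objects total. Threshold: n = (r − 1) · k + 1. With r = 39 and k = 115: n = 38 · 115 + 1 = 4370 + 1 = 4371. For n = 4370 = 38 · 115, we can put exactly 38 objects in every box, avoiding 39 in any single one — so 4371 is tight.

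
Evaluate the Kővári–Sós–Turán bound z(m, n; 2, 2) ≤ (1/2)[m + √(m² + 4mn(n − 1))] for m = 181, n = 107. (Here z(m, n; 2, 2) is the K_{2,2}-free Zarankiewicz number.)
z(181, 107; 2, 2) ≤ (1/2)[181 + √(181² + 4·181·107·106)] = (1/2)[181 + √8244369] = 1526.1505

Kővári–Sós–Turán: let r_1, ..., r_181 be the row sums and z = Σ r_i the total number of 1s. Each pair of columns can share at most one row with both entries 1 (else a 2×2 all-ones block appears), so Σ_i C(r_i, 2) ≤ C(107, 2) = 5671. By convexity Σ_i C(r_i, 2) ≥ 181·C(z/181, 2) = z(z − 181)/(2·181), giving z² − 181z − 181·107·106 ≤ 0 and hence z ≤ (1/2)[181 + √(32761 + 4·2052902)] = (1/2)[181 + √8244369] ≈ (1/2)(181 + 2871.3009) = 1526.1505.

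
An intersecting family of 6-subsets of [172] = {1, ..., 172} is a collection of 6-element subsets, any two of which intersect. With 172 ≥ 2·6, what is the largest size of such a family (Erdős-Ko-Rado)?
max |F| = C(171, 5) = 1148619654

Erdős-Ko-Rado (1961): when n ≥ 2k, max |F| = C(n−1, k−1). The bound is attained by the star {A : i ∈ A} for any fixed i ∈ [n]. Here C(172−1, 6−1) = C(171, 5) = 1148619654.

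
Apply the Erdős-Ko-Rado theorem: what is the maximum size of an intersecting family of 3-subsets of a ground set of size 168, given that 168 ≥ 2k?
max |F| = C(167, 2) = 13861

The Erdős-Ko-Rado theorem states: for n ≥ 2k, an intersecting family of k-subsets of an n-element set has size at most C(n − 1, k − 1), with equality for 'star' families {A ⊆ [n] : |A| = k, i ∈ A} (fix an element i). For n = 168, k = 3: C(167, 2) = 13861.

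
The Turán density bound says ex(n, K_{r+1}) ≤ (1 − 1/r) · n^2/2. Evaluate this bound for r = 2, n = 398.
Turán density bound = (1/2) · 398^2/2 = 39601

Turán's theorem: ex(n, K_{r+1}) is achieved by the complete r-partite Turán graph T(n, r) with parts as balanced as possible, and is at most (1 − 1/r) · n^2/2. For r = 2, n = 398: the density bound is (1/2) · 158404/2 = 39601. Since 2 ∣ 398, the Turán graph T(398, 2) has parts of equal size 199, and its edge count e(T(398, 2)) = 39601 attains the density bound exactly.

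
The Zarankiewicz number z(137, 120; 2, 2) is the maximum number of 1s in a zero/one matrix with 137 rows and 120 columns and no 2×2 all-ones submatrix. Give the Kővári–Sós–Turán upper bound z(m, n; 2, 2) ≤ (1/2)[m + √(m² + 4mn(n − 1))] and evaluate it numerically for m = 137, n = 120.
z(137, 120; 2, 2) ≤ (1/2)[137 + √(137² + 4·137·120·119)] = (1/2)[137 + √7844209] = 1468.8758

Kővári–Sós–Turán: let r_1, ..., r_137 be the row sums and z = Σ r_i the total number of 1s. Each pair of columns can share at most one row with both entries 1 (else a 2×2 all-ones block appears), so Σ_i C(r_i, 2) ≤ C(120, 2) = 7140. By convexity Σ_i C(r_i, 2) ≥ 137·C(z/137, 2) = z(z − 137)/(2·137), giving z² − 137z − 137·120·119 ≤ 0 and hence z ≤ (1/2)[137 + √(18769 + 4·1956360)] = (1/2)[137 + √7844209] ≈ (1/2)(137 + 2800.7515) = 1468.8758.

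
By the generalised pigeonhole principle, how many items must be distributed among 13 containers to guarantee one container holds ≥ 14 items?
n = (14 − 1)·13 + 1 = 170

By the generalised pigeonhole principle, to guarantee some box contains ≥ r objects we need more than (r − 1) · k objects total. Threshold: n = (r − 1) · k + 1. With r = 14 and k = 13: n = 13 · 13 + 1 = 169 + 1 = 170. For n = 169 = 13 · 13, we can put exactly 13 objects in every box, avoiding 14 in any single one — so 170 is tight.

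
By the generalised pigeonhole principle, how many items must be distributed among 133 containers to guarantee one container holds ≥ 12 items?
n = (12 − 1)·133 + 1 = 1464

By the generalised pigeonhole principle, to guarantee some box contains ≥ r objects we need more than (r − 1) · k objects total. Threshold: n = (r − 1) · k + 1. With r = 12 and k = 133: n = 11 · 133 + 1 = 1463 + 1 = 1464. For n = 1463 = 11 · 133, we can put exactly 11 objects in every box, avoiding 12 in any single one — so 1464 is tight.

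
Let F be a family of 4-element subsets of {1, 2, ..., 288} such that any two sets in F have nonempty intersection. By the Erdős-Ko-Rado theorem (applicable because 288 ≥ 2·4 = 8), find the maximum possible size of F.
max |F| = C(287, 3) = 3898895

Erdős-Ko-Rado (1961): when n ≥ 2k, max |F| = C(n−1, k−1). The bound is attained by the star {A : i ∈ A} for any fixed i ∈ [n]. Here C(288−1, 4−1) = C(287, 3) = 3898895.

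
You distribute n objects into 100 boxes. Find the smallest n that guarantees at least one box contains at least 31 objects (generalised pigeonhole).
n = (31 − 1)·100 + 1 = 3001

By the generalised pigeonhole principle, to guarantee some box contains ≥ r objects we need more than (r − 1) · k objects total. Threshold: n = (r − 1) · k + 1. With r = 31 and k = 100: n = 30 · 100 + 1 = 3000 + 1 = 3001. For n = 3000 = 30 · 100, we can put exactly 30 objects in every box, avoiding 31 in any single one — so 3001 is tight.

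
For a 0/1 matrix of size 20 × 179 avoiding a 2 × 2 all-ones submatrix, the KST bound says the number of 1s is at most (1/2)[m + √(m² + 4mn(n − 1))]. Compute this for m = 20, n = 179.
z(20, 179; 2, 2) ≤ (1/2)[20 + √(20² + 4·20·179·178)] = (1/2)[20 + √2549360] = 808.3358

Kővári–Sós–Turán: let r_1, ..., r_20 be the row sums and z = Σ r_i the total number of 1s. Each pair of columns can share at most one row with both entries 1 (else a 2×2 all-ones block appears), so Σ_i C(r_i, 2) ≤ C(179, 2) = 15931. By convexity Σ_i C(r_i, 2) ≥ 20·C(z/20, 2) = z(z − 20)/(2·20), giving z² − 20z − 20·179·178 ≤ 0 and hence z ≤ (1/2)[20 + √(400 + 4·637240)] = (1/2)[20 + √2549360] ≈ (1/2)(20 + 1596.6715) = 808.3358.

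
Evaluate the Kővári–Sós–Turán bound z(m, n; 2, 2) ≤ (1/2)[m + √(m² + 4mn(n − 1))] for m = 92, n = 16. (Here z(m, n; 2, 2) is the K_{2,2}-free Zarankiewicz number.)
z(92, 16; 2, 2) ≤ (1/2)[92 + √(92² + 4·92·16·15)] = (1/2)[92 + √96784] = 201.5506

Kővári–Sós–Turán: let r_1, ..., r_92 be the row sums and z = Σ r_i the total number of 1s. Each pair of columns can share at most one row with both entries 1 (else a 2×2 all-ones block appears), so Σ_i C(r_i, 2) ≤ C(16, 2) = 120. By convexity Σ_i C(r_i, 2) ≥ 92·C(z/92, 2) = z(z − 92)/(2·92), giving z² − 92z − 92·16·15 ≤ 0 and hence z ≤ (1/2)[92 + √(8464 + 4·22080)] = (1/2)[92 + √96784] ≈ (1/2)(92 + 311.1013) = 201.5506.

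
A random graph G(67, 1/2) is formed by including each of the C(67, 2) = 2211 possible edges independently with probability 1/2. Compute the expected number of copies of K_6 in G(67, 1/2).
E[# K_6] = C(67, 6) · (1/2)^C(6, 2) = 99795696 / 2^15 = 6237231/2048 ≈ 3045.522949

For each 6-subset S of vertices (there are C(67, 6) = 99795696 such S), let X_S = 1 if S induces a K_6 (all C(6, 2) = 15 edges present). Then P(X_S = 1) = (1/2)^15 = 1/32768. By linearity of expectation, E[# K_6] = C(67, 6) · (1/2)^15 = 99795696 / 32768 = 6237231/2048 ≈ 3045.522949.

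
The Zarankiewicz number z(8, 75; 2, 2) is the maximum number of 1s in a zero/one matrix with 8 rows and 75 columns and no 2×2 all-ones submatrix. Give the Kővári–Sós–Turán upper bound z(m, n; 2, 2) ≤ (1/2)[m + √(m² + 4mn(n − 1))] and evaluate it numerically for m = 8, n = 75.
z(8, 75; 2, 2) ≤ (1/2)[8 + √(8² + 4·8·75·74)] = (1/2)[8 + √177664] = 214.751

Kővári–Sós–Turán: let r_1, ..., r_8 be the row sums and z = Σ r_i the total number of 1s. Each pair of columns can share at most one row with both entries 1 (else a 2×2 all-ones block appears), so Σ_i C(r_i, 2) ≤ C(75, 2) = 2775. By convexity Σ_i C(r_i, 2) ≥ 8·C(z/8, 2) = z(z − 8)/(2·8), giving z² − 8z − 8·75·74 ≤ 0 and hence z ≤ (1/2)[8 + √(64 + 4·44400)] = (1/2)[8 + √177664] ≈ (1/2)(8 + 421.5021) = 214.751.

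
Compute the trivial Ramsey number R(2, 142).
R(2, 142) = 142

R(2, k) = k for all k ≥ 2: in a 2-colouring of K_k, either some edge is red (a red K_2) or all edges are blue (a blue K_k). And K_{141} coloured all-blue has no blue K_142, so R(2, 142) > 141. Hence R(2, 142) = 142.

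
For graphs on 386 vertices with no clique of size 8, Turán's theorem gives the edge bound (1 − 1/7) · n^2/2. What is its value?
Turán density bound = (6/7) · 386^2/2 = 446988/7 ≈ 63855.4286

Turán's theorem: ex(n, K_{r+1}) is achieved by the complete r-partite Turán graph T(n, r) with parts as balanced as possible, and is at most (1 − 1/r) · n^2/2. For r = 7, n = 386: the density bound is (6/7) · 148996/2 = 446988/7 ≈ 63855.4286. The integer-valued extremum is e(T(386, 7)) = 63855, which is strictly less than the density bound 446988/7 since 7 ∤ 386 (the parts of T(386, 7) cannot all be equal).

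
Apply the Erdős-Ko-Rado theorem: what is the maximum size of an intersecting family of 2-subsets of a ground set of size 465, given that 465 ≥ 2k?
max |F| = C(464, 1) = 464

Erdős-Ko-Rado (1961): when n ≥ 2k, max |F| = C(n−1, k−1). The bound is attained by the star {A : i ∈ A} for any fixed i ∈ [n]. Here C(465−1, 2−1) = C(464, 1) = 464.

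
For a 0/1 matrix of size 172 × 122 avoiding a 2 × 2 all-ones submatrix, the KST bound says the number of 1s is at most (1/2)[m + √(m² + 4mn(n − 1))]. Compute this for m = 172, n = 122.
z(172, 122; 2, 2) ≤ (1/2)[172 + √(172² + 4·172·122·121)] = (1/2)[172 + √10185840] = 1681.7631

Kővári–Sós–Turán: let r_1, ..., r_172 be the row sums and z = Σ r_i the total number of 1s. Each pair of columns can share at most one row with both entries 1 (else a 2×2 all-ones block appears), so Σ_i C(r_i, 2) ≤ C(122, 2) = 7381. By convexity Σ_i C(r_i, 2) ≥ 172·C(z/172, 2) = z(z − 172)/(2·172), giving z² − 172z − 172·122·121 ≤ 0 and hence z ≤ (1/2)[172 + √(29584 + 4·2539064)] = (1/2)[172 + √10185840] ≈ (1/2)(172 + 3191.5263) = 1681.7631.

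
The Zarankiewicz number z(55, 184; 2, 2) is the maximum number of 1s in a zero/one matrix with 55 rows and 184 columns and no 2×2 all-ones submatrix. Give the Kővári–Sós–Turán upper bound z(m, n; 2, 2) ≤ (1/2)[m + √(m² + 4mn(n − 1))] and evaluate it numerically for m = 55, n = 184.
z(55, 184; 2, 2) ≤ (1/2)[55 + √(55² + 4·55·184·183)] = (1/2)[55 + √7410865] = 1388.6452

Kővári–Sós–Turán: let r_1, ..., r_55 be the row sums and z = Σ r_i the total number of 1s. Each pair of columns can share at most one row with both entries 1 (else a 2×2 all-ones block appears), so Σ_i C(r_i, 2) ≤ C(184, 2) = 16836. By convexity Σ_i C(r_i, 2) ≥ 55·C(z/55, 2) = z(z − 55)/(2·55), giving z² − 55z − 55·184·183 ≤ 0 and hence z ≤ (1/2)[55 + √(3025 + 4·1851960)] = (1/2)[55 + √7410865] ≈ (1/2)(55 + 2722.2904) = 1388.6452.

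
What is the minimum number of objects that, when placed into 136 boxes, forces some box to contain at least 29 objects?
n = (29 − 1)·136 + 1 = 3809

By the generalised pigeonhole principle, to guarantee some box contains ≥ r objects we need more than (r − 1) · k objects total. Threshold: n = (r − 1) · k + 1. With r = 29 and k = 136: n = 28 · 136 + 1 = 3808 + 1 = 3809. For n = 3808 = 28 · 136, we can put exactly 28 objects in every box, avoiding 29 in any single one — so 3809 is tight.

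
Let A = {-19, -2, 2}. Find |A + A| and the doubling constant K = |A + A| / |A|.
K = |A + A| / |A| = 6/3 = 2

Enumerate A + A = {a + b : a, b ∈ A}. With |A| = 3, there are |A|^2 = 9 ordered sum pairs; collecting distinct values, A + A = {-38, -21, -17, -4, 0, 4}, so |A + A| = 6. Thus K = 6/3 = 2. For comparison, the minimum possible |A + A| over all 3-element sets is 2·3 − 1 = 5 (so min K = 5/3), attained only by arithmetic progressions.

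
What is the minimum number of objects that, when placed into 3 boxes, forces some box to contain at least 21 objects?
n = (21 − 1)·3 + 1 = 61

By the generalised pigeonhole principle, to guarantee some box contains ≥ r objects we need more than (r − 1) · k objects total. Threshold: n = (r − 1) · k + 1. With r = 21 and k = 3: n = 20 · 3 + 1 = 60 + 1 = 61. For n = 60 = 20 · 3, we can put exactly 20 objects in every box, avoiding 21 in any single one — so 61 is tight.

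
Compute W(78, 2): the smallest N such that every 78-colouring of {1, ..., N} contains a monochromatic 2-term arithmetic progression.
W(78, 2) = 78 + 1 = 79

A 2-term AP is any pair of integers, so a monochromatic 2-AP exists iff some colour is used at least twice. With 78 colours, the colouring i ↦ i on {1, ..., 78} uses each colour once, avoiding any monochromatic pair, so W(78, 2) > 78. For {1, ..., 79}, pigeonhole forces two integers of the same colour, which form a monochromatic 2-AP. Hence W(78, 2) = 79.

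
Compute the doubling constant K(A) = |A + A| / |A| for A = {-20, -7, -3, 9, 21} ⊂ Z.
K = |A + A| / |A| = 14/5

Enumerate A + A = {a + b : a, b ∈ A}. With |A| = 5, there are |A|^2 = 25 ordered sum pairs; collecting distinct values, A + A = {-40, -27, -23, -14, -11, -10, -6, 1, 2, 6, 14, 18, 30, 42}, so |A + A| = 14. Thus K = 14/5. For comparison, the minimum possible |A + A| over all 5-element sets is 2·5 − 1 = 9 (so min K = 9/5), attained only by arithmetic progressions.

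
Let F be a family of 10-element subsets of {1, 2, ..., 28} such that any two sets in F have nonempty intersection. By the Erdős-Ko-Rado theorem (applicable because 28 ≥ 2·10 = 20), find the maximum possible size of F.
max |F| = C(27, 9) = 4686825

The Erdős-Ko-Rado theorem states: for n ≥ 2k, an intersecting family of k-subsets of an n-element set has size at most C(n − 1, k − 1), with equality for 'star' families {A ⊆ [n] : |A| = k, i ∈ A} (fix an element i). For n = 28, k = 10: C(27, 9) = 4686825.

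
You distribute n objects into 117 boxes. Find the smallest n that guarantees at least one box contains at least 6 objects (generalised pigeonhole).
n = (6 − 1)·117 + 1 = 586

By the generalised pigeonhole principle, to guarantee some box contains ≥ r objects we need more than (r − 1) · k objects total. Threshold: n = (r − 1) · k + 1. With r = 6 and k = 117: n = 5 · 117 + 1 = 585 + 1 = 586. For n = 585 = 5 · 117, we can put exactly 5 objects in every box, avoiding 6 in any single one — so 586 is tight.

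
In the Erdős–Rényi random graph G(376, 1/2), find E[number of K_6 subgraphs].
E[# K_6] = C(376, 6) · (1/2)^C(6, 2) = 3770369379700 / 2^15 = 942592344925/8192 ≈ 115062542.105103

For each 6-subset S of vertices (there are C(376, 6) = 3770369379700 such S), let X_S = 1 if S induces a K_6 (all C(6, 2) = 15 edges present). Then P(X_S = 1) = (1/2)^15 = 1/32768. By linearity of expectation, E[# K_6] = C(376, 6) · (1/2)^15 = 3770369379700 / 32768 = 942592344925/8192 ≈ 115062542.105103.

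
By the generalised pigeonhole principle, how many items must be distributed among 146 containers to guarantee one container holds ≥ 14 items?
n = (14 − 1)·146 + 1 = 1899

By the generalised pigeonhole principle, to guarantee some box contains ≥ r objects we need more than (r − 1) · k objects total. Threshold: n = (r − 1) · k + 1. With r = 14 and k = 146: n = 13 · 146 + 1 = 1898 + 1 = 1899. For n = 1898 = 13 · 146, we can put exactly 13 objects in every box, avoiding 14 in any single one — so 1899 is tight.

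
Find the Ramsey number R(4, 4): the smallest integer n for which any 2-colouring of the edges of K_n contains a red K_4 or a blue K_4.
R(4, 4) = 18

Lower bound: an explicit 2-colouring of K_{17} (typically a Paley-type or other structured construction) avoids a red K_4 and a blue K_4, showing R(4, 4) > 17.
Upper bound: the Erdős–Szekeres recurrence R(r, t') ≤ R(r−1, t') + R(r, t'−1) yields R(4, 4) ≤ 18.
Hence R(4, 4) = 18.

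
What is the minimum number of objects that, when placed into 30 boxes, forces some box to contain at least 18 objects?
n = (18 − 1)·30 + 1 = 511

By the generalised pigeonhole principle, to guarantee some box contains ≥ r objects we need more than (r − 1) · k objects total. Threshold: n = (r − 1) · k + 1. With r = 18 and k = 30: n = 17 · 30 + 1 = 510 + 1 = 511. For n = 510 = 17 · 30, we can put exactly 17 objects in every box, avoiding 18 in any single one — so 511 is tight.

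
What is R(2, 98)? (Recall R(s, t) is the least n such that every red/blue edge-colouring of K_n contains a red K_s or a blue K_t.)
R(2, 98) = 98

R(2, k) = k for all k ≥ 2: in a 2-colouring of K_k, either some edge is red (a red K_2) or all edges are blue (a blue K_k). And K_{97} coloured all-blue has no blue K_98, so R(2, 98) > 97. Hence R(2, 98) = 98.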